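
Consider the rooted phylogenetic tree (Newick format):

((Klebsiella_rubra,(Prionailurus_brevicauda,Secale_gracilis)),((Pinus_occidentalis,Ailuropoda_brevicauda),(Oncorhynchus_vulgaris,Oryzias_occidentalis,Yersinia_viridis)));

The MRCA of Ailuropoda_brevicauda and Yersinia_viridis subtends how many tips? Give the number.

5

The MRCA of Ailuropoda_brevicauda and Yersinia_viridis is the node subtending ((Pinus_occidentalis,Ailuropoda_brevicauda),(Oncorhynchus_vulgaris,Oryzias_occidentalis,Yersinia_viridis)).
That clade contains 5 terminal taxa: Ailuropoda_brevicauda, Oncorhynchus_vulgaris, Oryzias_occidentalis, Pinus_occidentalis, Yersinia_viridis.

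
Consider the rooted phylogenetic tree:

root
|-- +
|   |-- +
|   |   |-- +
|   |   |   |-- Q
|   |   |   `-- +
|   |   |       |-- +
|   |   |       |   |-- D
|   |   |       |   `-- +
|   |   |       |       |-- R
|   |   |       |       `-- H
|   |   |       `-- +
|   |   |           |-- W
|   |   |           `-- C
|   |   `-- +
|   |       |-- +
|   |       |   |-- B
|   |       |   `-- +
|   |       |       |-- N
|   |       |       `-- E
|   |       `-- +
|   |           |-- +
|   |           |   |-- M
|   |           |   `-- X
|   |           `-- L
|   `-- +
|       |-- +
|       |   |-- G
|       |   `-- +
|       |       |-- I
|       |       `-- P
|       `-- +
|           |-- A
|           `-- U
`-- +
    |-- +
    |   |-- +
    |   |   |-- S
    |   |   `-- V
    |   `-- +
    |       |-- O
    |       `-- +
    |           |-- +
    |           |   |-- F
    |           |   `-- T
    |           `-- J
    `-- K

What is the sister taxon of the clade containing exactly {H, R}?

D

The clade containing exactly {H, R} attaches to the tree at the node subtending (D,(R,H)).
The other lineage descending from that same node — the sister group — is the single tip D.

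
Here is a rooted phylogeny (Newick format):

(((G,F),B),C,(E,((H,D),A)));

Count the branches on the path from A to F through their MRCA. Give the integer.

6

The MRCA of A and F is the root of the tree.
From A up to that node: 3 branches. From F up to the same node: 3 branches. Total: 3 + 3 = 6.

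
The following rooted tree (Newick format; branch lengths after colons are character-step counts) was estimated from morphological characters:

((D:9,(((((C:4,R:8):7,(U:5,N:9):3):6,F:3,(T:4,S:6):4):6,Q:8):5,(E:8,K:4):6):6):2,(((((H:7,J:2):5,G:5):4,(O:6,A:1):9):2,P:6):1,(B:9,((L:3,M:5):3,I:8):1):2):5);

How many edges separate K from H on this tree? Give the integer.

10

The MRCA of K and H is the root of the tree.
From K up to that node: 4 branches. From H up to the same node: 6 branches. Total: 4 + 6 = 10.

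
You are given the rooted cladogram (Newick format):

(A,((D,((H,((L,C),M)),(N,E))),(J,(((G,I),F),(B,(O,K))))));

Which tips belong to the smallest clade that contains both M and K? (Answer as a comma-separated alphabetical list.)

Tracing M: it sits inside ((L,C),M).
Tracing K: it sits inside (O,K).
The smallest clade enclosing both is ((D,((H,((L,C),M)),(N,E))),(J,(((G,I),F),(B,(O,K))))); the answer is its 14 terminal taxa in alphabetical order.

B, C, D, E, F, G, H, I, J, K, L, M, N, O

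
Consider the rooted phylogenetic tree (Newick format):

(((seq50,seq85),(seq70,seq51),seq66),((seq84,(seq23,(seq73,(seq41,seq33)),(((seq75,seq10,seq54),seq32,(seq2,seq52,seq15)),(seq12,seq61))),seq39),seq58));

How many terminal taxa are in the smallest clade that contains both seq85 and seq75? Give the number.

The MRCA of seq85 and seq75 is the root, so the clade is the entire tree.
That clade contains 21 terminal taxa: seq10, seq12, seq15, seq2, seq23, seq32, seq33, seq39, seq41, seq50, seq51, seq52, seq54, seq58, seq61, seq66, seq70, seq73, seq75, seq84, seq85.

21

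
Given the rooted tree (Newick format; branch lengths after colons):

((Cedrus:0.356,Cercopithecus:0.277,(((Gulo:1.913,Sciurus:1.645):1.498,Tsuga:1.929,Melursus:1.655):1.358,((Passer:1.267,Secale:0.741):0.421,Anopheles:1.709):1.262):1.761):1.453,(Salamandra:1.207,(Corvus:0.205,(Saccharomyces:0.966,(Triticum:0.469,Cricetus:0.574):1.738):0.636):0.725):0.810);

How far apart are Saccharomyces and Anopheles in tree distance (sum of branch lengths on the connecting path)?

9.322

The path runs Saccharomyces → … → MRCA → … → Anopheles; the MRCA is the root of the tree.
Branch lengths along that path: 0.966 + 0.636 + 0.725 + 0.810 + 1.453 + 1.761 + 1.262 + 1.709 = 9.322.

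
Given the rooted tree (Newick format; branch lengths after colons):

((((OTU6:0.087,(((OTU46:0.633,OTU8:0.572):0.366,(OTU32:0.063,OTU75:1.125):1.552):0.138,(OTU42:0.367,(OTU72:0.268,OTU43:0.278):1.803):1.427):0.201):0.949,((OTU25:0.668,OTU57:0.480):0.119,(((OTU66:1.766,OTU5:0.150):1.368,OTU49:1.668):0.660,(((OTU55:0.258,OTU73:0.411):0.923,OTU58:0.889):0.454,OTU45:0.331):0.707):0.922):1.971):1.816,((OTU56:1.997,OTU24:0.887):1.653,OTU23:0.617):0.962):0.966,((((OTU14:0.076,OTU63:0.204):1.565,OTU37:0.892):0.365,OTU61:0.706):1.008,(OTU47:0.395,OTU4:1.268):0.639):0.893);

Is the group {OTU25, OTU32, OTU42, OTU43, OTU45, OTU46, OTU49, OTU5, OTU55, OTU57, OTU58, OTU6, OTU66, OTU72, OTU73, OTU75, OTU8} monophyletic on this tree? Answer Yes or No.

The most recent common ancestor of these taxa subtends ((OTU6,(((OTU46,OTU8),(OTU32,OTU75)),(OTU42,(OTU72,OTU43)))),((OTU25,OTU57),(((OTU66,OTU5),OTU49),(((OTU55,OTU73),OTU58),OTU45)))).
That clade has exactly 17 tips — every listed taxon and nothing else — so the group is monophyletic.

Yes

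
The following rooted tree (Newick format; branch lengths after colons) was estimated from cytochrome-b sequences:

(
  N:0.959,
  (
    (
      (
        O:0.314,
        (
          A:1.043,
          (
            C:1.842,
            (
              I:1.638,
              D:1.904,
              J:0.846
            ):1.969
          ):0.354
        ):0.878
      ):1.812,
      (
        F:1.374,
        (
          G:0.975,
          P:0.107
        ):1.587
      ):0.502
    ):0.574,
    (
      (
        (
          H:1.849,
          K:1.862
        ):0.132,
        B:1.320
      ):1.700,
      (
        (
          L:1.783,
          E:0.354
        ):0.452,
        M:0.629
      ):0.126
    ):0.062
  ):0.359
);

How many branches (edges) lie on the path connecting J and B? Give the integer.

9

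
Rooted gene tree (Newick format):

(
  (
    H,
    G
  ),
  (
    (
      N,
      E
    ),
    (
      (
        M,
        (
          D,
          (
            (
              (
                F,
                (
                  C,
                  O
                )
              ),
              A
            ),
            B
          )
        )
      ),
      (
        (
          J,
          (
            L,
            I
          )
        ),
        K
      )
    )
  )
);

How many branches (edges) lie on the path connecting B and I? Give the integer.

8

The MRCA of B and I is the node subtending ((M,(D,(((F,(C,O)),A),B))),((J,(L,I)),K)).
From B up to that node: 4 branches. From I up to the same node: 4 branches. Total: 4 + 4 = 8.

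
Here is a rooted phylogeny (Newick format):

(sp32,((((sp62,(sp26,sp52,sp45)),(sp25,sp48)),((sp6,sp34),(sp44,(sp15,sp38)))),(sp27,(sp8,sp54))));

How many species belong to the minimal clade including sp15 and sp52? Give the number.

11

The MRCA of sp15 and sp52 is the node subtending (((sp62,(sp26,sp52,sp45)),(sp25,sp48)),((sp6,sp34),(sp44,(sp15,sp38)))).
That clade contains 11 terminal taxa: sp15, sp25, sp26, sp34, sp38, sp44, sp45, sp48, sp52, sp6, sp62.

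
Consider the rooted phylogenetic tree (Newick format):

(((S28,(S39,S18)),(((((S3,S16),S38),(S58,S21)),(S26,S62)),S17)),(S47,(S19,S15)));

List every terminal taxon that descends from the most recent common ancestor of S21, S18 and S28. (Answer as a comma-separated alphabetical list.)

Tracing S21: it sits inside (S58,S21).
Tracing S18: it sits inside (S39,S18).
Tracing S28: it sits inside (S28,(S39,S18)).
The smallest clade enclosing all 3 is ((S28,(S39,S18)),(((((S3,S16),S38),(S58,S21)),(S26,S62)),S17)); the answer is its 11 terminal taxa in alphabetical order.

S16, S17, S18, S21, S26, S28, S3, S38, S39, S58, S62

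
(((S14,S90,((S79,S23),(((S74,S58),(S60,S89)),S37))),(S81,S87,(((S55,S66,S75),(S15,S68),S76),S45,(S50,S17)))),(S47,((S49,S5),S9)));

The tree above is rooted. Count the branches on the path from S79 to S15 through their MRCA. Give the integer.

9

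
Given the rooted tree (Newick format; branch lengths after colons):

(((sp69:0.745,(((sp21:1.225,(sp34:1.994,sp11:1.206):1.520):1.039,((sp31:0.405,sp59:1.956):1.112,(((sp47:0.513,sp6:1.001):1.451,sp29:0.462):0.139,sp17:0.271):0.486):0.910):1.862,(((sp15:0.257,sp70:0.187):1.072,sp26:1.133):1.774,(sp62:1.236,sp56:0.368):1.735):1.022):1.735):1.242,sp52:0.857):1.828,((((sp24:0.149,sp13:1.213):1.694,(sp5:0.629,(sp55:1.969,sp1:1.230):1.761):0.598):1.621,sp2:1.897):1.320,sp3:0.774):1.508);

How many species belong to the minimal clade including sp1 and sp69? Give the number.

The MRCA of sp1 and sp69 is the root, so the clade is the entire tree.
That clade contains 23 terminal taxa: sp1, sp11, sp13, sp15, sp17, sp2, sp21, sp24, sp26, sp29, sp3, sp31, sp34, sp47, sp5, sp52, sp55, sp56, sp59, sp6, sp62, sp69, sp70.

23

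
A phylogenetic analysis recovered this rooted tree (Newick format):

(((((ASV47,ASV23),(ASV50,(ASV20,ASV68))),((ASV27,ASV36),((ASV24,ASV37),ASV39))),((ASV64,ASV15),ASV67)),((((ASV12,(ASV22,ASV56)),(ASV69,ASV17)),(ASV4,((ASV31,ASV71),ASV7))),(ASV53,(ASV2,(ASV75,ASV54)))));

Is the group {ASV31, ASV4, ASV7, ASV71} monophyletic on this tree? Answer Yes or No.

The most recent common ancestor of these taxa subtends (ASV4,((ASV31,ASV71),ASV7)).
That clade has exactly 4 tips — every listed taxon and nothing else — so the group is monophyletic.

Yes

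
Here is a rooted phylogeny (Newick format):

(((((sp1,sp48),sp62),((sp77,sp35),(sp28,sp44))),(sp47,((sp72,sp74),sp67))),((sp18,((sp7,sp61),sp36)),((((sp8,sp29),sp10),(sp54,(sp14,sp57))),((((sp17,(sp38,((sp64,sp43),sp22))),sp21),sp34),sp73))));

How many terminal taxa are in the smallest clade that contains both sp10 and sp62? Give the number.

The MRCA of sp10 and sp62 is the root, so the clade is the entire tree.
That clade contains 29 terminal taxa: sp1, sp10, sp14, sp17, sp18, sp21, sp22, sp28, sp29, sp34, sp35, sp36, sp38, sp43, sp44, sp47, sp48, sp54, sp57, sp61, sp62, sp64, sp67, sp7, sp72, sp73, sp74, sp77, sp8.

29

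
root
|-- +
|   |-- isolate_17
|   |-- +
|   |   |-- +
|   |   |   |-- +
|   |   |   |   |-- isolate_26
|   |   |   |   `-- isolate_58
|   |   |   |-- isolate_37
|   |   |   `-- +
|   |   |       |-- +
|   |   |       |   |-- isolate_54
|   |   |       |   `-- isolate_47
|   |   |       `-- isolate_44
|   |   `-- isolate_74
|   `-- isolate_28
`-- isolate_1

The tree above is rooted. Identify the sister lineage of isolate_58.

isolate_58 attaches to the tree at the node subtending (isolate_26,isolate_58).
The other lineage descending from that same node — the sister group — is the single tip isolate_26.

isolate_26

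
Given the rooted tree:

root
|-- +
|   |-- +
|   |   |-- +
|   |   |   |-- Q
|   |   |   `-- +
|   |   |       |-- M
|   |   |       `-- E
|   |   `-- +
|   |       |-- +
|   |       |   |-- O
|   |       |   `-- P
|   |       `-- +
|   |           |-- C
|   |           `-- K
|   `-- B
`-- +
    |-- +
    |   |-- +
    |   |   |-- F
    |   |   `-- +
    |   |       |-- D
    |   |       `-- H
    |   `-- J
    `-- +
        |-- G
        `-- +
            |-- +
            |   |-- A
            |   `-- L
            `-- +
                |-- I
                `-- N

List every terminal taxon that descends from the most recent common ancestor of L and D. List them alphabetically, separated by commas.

A, D, F, G, H, I, J, L, N

Tracing L: it sits inside (A,L).
Tracing D: it sits inside (D,H).
The smallest clade enclosing both is (((F,(D,H)),J),(G,((A,L),(I,N)))); the answer is its 9 terminal taxa in alphabetical order.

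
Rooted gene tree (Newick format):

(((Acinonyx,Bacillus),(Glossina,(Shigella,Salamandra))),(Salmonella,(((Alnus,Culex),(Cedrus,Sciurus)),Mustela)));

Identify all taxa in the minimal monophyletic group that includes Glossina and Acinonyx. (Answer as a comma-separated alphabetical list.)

Acinonyx, Bacillus, Glossina, Salamandra, Shigella

Tracing Glossina: it sits inside (Glossina,(Shigella,Salamandra)).
Tracing Acinonyx: it sits inside (Acinonyx,Bacillus).
The smallest clade enclosing both is ((Acinonyx,Bacillus),(Glossina,(Shigella,Salamandra))); the answer is its 5 terminal taxa in alphabetical order.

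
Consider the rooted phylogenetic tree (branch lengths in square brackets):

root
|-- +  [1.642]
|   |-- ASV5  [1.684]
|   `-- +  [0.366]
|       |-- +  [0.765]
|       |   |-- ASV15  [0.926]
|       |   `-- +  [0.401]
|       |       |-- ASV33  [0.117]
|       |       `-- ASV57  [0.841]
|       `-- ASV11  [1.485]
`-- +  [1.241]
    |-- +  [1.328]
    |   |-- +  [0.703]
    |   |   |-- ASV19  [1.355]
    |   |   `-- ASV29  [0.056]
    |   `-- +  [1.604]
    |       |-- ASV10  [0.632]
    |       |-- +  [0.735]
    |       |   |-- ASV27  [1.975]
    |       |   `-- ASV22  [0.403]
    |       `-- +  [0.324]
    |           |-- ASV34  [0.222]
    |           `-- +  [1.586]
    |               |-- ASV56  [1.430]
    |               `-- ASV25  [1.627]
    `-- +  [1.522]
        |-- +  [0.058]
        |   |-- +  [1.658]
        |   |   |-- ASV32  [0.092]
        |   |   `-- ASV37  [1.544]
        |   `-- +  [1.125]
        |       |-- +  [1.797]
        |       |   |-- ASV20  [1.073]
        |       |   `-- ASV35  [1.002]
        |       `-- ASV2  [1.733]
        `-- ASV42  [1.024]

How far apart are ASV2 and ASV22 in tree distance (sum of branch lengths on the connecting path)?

8.508

The path runs ASV2 → … → MRCA → … → ASV22; the MRCA is the node subtending (((ASV19,ASV29),(ASV10,(ASV27,ASV22),(ASV34,(ASV56,ASV25)))),(((ASV32,ASV37),((ASV20,ASV35),ASV2)),ASV42)).
Branch lengths along that path: 1.733 + 1.125 + 0.058 + 1.522 + 1.328 + 1.604 + 0.735 + 0.403 = 8.508.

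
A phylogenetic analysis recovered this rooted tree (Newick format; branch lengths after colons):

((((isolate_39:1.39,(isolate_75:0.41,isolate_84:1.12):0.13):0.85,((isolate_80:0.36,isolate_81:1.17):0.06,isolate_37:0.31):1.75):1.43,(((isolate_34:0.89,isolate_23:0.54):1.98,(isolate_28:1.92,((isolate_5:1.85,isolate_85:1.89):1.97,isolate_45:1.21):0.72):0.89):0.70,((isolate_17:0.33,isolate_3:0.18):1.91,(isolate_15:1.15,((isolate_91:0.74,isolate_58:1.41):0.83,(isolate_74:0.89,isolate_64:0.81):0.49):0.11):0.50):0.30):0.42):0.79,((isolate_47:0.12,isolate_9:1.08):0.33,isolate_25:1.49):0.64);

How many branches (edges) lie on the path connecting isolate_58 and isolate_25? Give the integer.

The MRCA of isolate_58 and isolate_25 is the root of the tree.
From isolate_58 up to that node: 7 branches. From isolate_25 up to the same node: 2 branches. Total: 7 + 2 = 9.

9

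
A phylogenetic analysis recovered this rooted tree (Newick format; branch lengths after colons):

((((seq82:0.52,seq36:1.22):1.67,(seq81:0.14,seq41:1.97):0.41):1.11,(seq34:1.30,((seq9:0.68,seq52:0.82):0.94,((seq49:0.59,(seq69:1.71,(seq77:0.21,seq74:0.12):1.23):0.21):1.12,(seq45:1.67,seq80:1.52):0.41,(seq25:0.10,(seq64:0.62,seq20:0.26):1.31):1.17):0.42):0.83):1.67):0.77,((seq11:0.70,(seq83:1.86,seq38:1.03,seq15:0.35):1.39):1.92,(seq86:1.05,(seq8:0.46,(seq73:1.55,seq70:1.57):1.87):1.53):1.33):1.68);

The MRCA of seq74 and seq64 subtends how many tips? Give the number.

9

The MRCA of seq74 and seq64 is the node subtending ((seq49,(seq69,(seq77,seq74))),(seq45,seq80),(seq25,(seq64,seq20))).
That clade contains 9 terminal taxa: seq20, seq25, seq45, seq49, seq64, seq69, seq74, seq77, seq80.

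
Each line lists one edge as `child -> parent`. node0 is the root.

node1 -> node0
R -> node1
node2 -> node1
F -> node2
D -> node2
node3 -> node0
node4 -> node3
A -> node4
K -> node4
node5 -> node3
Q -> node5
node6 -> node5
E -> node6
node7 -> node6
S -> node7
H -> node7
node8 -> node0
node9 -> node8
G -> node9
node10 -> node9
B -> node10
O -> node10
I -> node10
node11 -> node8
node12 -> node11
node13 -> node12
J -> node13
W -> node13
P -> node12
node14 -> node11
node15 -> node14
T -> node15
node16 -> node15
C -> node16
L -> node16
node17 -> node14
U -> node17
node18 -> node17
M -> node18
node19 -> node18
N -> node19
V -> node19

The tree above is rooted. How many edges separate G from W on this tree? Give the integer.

The MRCA of G and W is the node subtending ((G,(B,O,I)),(((J,W),P),((T,(C,L)),(U,(M,(N,V)))))).
From G up to that node: 2 branches. From W up to the same node: 4 branches. Total: 2 + 4 = 6.

6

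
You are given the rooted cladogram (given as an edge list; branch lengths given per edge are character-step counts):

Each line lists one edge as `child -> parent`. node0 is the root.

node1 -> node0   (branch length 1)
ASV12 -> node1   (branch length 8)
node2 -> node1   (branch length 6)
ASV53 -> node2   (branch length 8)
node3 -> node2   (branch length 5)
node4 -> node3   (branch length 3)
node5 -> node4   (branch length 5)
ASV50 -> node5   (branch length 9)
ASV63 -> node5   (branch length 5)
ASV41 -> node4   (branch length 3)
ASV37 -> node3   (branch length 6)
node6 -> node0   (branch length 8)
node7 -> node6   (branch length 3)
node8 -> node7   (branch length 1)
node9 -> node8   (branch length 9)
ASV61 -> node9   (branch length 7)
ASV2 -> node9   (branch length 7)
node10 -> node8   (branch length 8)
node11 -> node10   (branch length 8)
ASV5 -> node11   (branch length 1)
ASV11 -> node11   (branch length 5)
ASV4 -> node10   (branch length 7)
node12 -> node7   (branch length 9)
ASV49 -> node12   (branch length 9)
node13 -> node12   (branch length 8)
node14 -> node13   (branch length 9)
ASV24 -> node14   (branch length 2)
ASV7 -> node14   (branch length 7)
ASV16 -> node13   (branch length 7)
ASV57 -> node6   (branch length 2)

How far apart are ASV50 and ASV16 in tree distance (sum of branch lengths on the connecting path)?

64

The path runs ASV50 → … → MRCA → … → ASV16; the MRCA is the root of the tree.
Branch lengths along that path: 9 + 5 + 3 + 5 + 6 + 1 + 8 + 3 + 9 + 8 + 7 = 64.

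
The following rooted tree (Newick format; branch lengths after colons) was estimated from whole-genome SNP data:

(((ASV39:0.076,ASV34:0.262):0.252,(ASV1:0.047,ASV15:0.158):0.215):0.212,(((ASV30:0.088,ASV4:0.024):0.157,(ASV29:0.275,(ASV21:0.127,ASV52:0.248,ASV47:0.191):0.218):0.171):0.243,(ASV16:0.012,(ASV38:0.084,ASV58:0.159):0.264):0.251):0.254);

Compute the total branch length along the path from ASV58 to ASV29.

1.363

The path runs ASV58 → … → MRCA → … → ASV29; the MRCA is the node subtending (((ASV30,ASV4),(ASV29,(ASV21,ASV52,ASV47))),(ASV16,(ASV38,ASV58))).
Branch lengths along that path: 0.159 + 0.264 + 0.251 + 0.243 + 0.171 + 0.275 = 1.363.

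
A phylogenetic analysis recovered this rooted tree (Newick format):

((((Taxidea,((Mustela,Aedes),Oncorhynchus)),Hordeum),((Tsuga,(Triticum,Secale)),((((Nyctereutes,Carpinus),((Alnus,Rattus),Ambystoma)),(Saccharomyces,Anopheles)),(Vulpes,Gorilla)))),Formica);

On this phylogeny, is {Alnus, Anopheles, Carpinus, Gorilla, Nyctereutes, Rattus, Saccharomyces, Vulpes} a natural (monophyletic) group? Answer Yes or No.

The MRCA of the listed taxa subtends ((((Nyctereutes,Carpinus),((Alnus,Rattus),Ambystoma)),(Saccharomyces,Anopheles)),(Vulpes,Gorilla)).
That clade also contains Ambystoma, which is not in the proposed group, so the group is not monophyletic.

No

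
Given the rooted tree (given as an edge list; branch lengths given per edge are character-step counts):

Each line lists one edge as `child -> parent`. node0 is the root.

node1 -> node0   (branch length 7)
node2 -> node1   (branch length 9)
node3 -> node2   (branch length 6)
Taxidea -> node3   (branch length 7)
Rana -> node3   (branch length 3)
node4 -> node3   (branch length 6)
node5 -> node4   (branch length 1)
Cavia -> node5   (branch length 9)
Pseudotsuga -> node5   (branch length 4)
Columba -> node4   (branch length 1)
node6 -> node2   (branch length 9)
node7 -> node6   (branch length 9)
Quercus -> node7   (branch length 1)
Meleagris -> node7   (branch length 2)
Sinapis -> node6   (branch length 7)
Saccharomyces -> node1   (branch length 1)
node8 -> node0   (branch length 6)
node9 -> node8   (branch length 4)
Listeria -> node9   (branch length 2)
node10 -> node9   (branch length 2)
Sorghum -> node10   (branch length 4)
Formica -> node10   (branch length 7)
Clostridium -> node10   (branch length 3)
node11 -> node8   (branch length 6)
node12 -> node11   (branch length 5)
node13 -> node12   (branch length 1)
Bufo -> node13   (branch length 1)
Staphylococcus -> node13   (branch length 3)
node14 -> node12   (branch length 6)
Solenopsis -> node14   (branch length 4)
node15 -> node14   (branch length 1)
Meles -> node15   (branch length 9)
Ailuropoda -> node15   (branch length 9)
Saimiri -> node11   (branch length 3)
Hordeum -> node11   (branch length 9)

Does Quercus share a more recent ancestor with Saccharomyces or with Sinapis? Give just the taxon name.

The MRCA of Quercus and Sinapis subtends ((Quercus,Meleagris),Sinapis) (3 taxa).
The MRCA of Quercus and Saccharomyces subtends (((Taxidea,Rana,((Cavia,Pseudotsuga),Columba)),((Quercus,Meleagris),Sinapis)),Saccharomyces) (9 taxa).
The first is nested inside the second, so Quercus shares a more recent common ancestor with Sinapis.

Sinapis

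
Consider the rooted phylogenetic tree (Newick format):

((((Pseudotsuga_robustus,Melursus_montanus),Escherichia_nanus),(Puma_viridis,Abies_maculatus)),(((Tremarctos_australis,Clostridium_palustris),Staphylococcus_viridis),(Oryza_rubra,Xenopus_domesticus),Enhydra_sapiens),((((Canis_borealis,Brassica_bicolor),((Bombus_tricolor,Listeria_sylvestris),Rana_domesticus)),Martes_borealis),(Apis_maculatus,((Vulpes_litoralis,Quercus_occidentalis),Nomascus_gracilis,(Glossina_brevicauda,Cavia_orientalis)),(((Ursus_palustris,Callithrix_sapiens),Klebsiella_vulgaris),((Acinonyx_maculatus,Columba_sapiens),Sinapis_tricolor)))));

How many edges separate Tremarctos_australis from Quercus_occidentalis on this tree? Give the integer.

The MRCA of Tremarctos_australis and Quercus_occidentalis is the root of the tree.
From Tremarctos_australis up to that node: 4 branches. From Quercus_occidentalis up to the same node: 5 branches. Total: 4 + 5 = 9.

9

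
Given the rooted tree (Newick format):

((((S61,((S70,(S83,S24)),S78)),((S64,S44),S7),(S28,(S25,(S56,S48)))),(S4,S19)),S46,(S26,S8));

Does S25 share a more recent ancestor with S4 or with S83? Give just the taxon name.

S83

The MRCA of S25 and S83 subtends ((S61,((S70,(S83,S24)),S78)),((S64,S44),S7),(S28,(S25,(S56,S48)))) (12 taxa).
The MRCA of S25 and S4 subtends (((S61,((S70,(S83,S24)),S78)),((S64,S44),S7),(S28,(S25,(S56,S48)))),(S4,S19)) (14 taxa).
The first is nested inside the second, so S25 shares a more recent common ancestor with S83.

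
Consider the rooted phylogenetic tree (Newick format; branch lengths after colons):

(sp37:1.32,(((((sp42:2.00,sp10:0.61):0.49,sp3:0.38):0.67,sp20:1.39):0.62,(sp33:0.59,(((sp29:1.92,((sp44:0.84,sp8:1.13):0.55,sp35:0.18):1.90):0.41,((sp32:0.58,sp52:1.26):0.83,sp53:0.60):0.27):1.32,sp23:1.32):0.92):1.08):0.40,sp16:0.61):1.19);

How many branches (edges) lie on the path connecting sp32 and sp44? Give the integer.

7

The MRCA of sp32 and sp44 is the node subtending ((sp29,((sp44,sp8),sp35)),((sp32,sp52),sp53)).
From sp32 up to that node: 3 branches. From sp44 up to the same node: 4 branches. Total: 3 + 4 = 7.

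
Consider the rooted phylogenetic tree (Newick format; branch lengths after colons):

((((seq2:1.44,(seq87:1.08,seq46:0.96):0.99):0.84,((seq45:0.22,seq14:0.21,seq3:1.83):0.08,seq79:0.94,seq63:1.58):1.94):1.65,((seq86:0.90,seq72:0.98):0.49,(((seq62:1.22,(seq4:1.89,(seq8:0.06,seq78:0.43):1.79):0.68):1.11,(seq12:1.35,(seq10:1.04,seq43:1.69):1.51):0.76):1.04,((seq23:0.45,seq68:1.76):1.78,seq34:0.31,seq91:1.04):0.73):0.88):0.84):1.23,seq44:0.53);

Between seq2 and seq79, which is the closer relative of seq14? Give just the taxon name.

The MRCA of seq14 and seq79 subtends ((seq45,seq14,seq3),seq79,seq63) (5 taxa).
The MRCA of seq14 and seq2 subtends ((seq2,(seq87,seq46)),((seq45,seq14,seq3),seq79,seq63)) (8 taxa).
The first is nested inside the second, so seq14 shares a more recent common ancestor with seq79.

seq79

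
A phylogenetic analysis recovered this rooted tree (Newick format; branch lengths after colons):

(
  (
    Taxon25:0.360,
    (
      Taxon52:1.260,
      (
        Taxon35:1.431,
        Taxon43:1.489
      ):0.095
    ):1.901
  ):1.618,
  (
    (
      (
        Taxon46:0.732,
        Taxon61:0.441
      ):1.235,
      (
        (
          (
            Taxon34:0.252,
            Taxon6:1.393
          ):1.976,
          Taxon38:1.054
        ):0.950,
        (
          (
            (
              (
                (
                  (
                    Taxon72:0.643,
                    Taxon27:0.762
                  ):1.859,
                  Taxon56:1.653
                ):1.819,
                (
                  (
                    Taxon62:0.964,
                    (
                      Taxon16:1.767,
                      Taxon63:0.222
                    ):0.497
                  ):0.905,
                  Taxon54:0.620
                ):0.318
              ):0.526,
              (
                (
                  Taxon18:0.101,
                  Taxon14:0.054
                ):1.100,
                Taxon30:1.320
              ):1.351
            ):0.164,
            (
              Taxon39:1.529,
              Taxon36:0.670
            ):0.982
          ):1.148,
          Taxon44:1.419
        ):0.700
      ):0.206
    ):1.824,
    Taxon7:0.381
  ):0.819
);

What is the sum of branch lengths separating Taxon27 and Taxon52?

14.606

The path runs Taxon27 → … → MRCA → … → Taxon52; the MRCA is the root of the tree.
Branch lengths along that path: 0.762 + 1.859 + 1.819 + 0.526 + 0.164 + 1.148 + 0.700 + 0.206 + 1.824 + 0.819 + 1.618 + 1.901 + 1.260 = 14.606.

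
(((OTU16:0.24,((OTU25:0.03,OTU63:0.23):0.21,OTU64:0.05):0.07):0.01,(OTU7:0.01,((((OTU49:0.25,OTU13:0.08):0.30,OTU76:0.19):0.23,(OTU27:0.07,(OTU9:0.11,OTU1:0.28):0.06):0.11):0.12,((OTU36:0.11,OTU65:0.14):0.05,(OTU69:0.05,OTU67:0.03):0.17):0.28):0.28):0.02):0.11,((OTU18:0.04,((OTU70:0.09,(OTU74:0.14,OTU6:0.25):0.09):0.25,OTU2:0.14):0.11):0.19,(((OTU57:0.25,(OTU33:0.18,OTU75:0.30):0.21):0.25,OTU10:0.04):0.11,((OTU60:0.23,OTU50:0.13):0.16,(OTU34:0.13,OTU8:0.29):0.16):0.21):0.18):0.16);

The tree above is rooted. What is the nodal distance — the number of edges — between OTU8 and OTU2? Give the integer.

7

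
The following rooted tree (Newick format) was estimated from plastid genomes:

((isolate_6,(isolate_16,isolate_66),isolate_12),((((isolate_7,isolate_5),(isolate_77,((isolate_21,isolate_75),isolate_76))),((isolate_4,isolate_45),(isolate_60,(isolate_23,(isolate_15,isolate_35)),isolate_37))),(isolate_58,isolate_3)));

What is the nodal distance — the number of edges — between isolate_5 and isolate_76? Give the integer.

5

The MRCA of isolate_5 and isolate_76 is the node subtending ((isolate_7,isolate_5),(isolate_77,((isolate_21,isolate_75),isolate_76))).
From isolate_5 up to that node: 2 branches. From isolate_76 up to the same node: 3 branches. Total: 2 + 3 = 5.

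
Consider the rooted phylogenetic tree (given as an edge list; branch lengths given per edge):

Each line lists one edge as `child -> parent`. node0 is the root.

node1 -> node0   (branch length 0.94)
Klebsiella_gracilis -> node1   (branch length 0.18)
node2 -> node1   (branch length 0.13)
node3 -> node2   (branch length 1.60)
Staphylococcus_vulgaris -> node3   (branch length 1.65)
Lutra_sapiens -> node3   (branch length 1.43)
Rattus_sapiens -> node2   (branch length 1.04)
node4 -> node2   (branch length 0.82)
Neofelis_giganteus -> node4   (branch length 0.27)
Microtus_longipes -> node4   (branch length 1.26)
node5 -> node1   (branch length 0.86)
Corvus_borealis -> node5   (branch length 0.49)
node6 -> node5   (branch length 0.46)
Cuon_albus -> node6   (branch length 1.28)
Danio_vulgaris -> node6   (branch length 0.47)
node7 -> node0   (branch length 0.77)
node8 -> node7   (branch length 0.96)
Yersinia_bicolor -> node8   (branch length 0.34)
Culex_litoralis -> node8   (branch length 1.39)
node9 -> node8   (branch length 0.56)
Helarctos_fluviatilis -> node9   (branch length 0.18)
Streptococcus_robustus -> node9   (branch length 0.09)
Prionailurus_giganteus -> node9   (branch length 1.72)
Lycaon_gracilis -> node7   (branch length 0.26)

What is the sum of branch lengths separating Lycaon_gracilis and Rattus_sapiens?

The path runs Lycaon_gracilis → … → MRCA → … → Rattus_sapiens; the MRCA is the root of the tree.
Branch lengths along that path: 0.26 + 0.77 + 0.94 + 0.13 + 1.04 = 3.14.

3.14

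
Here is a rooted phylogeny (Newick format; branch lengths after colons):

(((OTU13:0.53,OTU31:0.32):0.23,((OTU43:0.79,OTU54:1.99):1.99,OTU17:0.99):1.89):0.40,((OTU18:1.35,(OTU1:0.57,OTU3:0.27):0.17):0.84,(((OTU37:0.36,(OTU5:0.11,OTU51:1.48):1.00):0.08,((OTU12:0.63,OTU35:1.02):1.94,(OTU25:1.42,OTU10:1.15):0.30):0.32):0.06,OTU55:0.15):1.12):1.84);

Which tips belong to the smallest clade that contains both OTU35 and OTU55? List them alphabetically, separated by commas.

OTU10, OTU12, OTU25, OTU35, OTU37, OTU5, OTU51, OTU55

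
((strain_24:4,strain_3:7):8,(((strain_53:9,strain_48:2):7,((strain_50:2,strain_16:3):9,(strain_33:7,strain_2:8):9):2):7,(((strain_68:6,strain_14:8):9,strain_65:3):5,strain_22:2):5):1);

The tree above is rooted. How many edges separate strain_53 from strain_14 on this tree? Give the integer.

The MRCA of strain_53 and strain_14 is the node subtending (((strain_53,strain_48),((strain_50,strain_16),(strain_33,strain_2))),(((strain_68,strain_14),strain_65),strain_22)).
From strain_53 up to that node: 3 branches. From strain_14 up to the same node: 4 branches. Total: 3 + 4 = 7.

7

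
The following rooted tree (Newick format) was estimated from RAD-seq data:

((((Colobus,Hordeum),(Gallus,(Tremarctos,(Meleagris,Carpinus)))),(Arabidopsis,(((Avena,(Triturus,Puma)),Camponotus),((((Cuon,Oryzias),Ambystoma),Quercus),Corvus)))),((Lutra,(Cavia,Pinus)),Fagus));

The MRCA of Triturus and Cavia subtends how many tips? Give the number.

The MRCA of Triturus and Cavia is the root, so the clade is the entire tree.
That clade contains 20 terminal taxa: Ambystoma, Arabidopsis, Avena, Camponotus, Carpinus, Cavia, Colobus, Corvus, Cuon, Fagus, Gallus, Hordeum, Lutra, Meleagris, Oryzias, Pinus, Puma, Quercus, Tremarctos, Triturus.

20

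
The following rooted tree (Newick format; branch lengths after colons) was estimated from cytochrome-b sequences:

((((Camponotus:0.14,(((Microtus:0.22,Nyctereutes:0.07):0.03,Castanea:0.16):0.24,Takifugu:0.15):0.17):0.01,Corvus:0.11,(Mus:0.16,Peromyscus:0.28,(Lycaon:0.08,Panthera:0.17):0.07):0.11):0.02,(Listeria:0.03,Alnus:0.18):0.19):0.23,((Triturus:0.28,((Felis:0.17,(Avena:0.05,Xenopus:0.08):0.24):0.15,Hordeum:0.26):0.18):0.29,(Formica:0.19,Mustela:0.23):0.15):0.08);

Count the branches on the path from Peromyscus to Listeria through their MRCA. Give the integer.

5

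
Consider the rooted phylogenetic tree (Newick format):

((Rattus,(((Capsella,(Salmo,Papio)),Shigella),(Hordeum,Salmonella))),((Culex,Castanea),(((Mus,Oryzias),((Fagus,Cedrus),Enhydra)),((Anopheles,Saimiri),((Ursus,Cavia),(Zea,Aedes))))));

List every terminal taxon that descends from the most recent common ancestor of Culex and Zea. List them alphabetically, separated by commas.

Aedes, Anopheles, Castanea, Cavia, Cedrus, Culex, Enhydra, Fagus, Mus, Oryzias, Saimiri, Ursus, Zea

Tracing Culex: it sits inside (Culex,Castanea).
Tracing Zea: it sits inside (Zea,Aedes).
The smallest clade enclosing both is ((Culex,Castanea),(((Mus,Oryzias),((Fagus,Cedrus),Enhydra)),((Anopheles,Saimiri),((Ursus,Cavia),(Zea,Aedes))))); the answer is its 13 terminal taxa in alphabetical order.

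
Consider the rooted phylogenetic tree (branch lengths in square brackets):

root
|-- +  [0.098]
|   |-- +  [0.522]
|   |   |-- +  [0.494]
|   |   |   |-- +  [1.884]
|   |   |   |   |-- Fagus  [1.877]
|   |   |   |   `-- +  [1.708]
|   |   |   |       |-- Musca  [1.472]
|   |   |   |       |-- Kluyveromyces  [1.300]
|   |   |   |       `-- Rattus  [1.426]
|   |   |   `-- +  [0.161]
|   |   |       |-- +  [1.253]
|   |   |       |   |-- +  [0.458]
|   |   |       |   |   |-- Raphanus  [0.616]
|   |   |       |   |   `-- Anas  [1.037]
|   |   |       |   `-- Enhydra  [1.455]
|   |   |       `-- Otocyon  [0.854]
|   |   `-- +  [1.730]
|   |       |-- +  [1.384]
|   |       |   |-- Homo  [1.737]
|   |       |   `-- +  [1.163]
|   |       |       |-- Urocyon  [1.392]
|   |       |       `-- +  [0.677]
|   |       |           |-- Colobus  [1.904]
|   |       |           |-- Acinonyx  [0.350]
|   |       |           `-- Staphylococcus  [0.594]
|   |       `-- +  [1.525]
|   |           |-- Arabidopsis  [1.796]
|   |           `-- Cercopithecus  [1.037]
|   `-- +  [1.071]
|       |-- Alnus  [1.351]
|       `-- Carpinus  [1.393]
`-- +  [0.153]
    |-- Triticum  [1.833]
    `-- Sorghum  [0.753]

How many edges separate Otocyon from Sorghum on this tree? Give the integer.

7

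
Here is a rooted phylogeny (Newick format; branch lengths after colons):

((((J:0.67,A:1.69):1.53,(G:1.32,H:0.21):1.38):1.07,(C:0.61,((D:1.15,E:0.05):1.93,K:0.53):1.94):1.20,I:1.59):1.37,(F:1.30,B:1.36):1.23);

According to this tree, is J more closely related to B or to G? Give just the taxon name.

The MRCA of J and G subtends ((J,A),(G,H)) (4 taxa).
The MRCA of J and B is the root, subtending the entire tree (11 taxa).
The first is nested inside the second, so J shares a more recent common ancestor with G.

G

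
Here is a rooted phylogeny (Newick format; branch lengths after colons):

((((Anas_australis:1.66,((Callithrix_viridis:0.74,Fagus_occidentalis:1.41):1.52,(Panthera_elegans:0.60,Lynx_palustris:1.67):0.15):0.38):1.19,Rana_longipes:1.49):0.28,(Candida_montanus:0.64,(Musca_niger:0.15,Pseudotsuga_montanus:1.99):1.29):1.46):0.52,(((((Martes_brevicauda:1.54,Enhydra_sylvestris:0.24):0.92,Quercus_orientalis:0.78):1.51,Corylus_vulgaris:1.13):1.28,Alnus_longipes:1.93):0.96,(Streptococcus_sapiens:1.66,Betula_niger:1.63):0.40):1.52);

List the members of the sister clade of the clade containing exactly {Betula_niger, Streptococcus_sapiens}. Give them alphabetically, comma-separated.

The clade containing exactly {Betula_niger, Streptococcus_sapiens} attaches to the tree at the node subtending (((((Martes_brevicauda,Enhydra_sylvestris),Quercus_orientalis),Corylus_vulgaris),Alnus_longipes),(Streptococcus_sapiens,Betula_niger)).
The other lineage descending from that same node — the sister group — is ((((Martes_brevicauda,Enhydra_sylvestris),Quercus_orientalis),Corylus_vulgaris),Alnus_longipes); its 5 tips in alphabetical order are the answer.

Alnus_longipes, Corylus_vulgaris, Enhydra_sylvestris, Martes_brevicauda, Quercus_orientalis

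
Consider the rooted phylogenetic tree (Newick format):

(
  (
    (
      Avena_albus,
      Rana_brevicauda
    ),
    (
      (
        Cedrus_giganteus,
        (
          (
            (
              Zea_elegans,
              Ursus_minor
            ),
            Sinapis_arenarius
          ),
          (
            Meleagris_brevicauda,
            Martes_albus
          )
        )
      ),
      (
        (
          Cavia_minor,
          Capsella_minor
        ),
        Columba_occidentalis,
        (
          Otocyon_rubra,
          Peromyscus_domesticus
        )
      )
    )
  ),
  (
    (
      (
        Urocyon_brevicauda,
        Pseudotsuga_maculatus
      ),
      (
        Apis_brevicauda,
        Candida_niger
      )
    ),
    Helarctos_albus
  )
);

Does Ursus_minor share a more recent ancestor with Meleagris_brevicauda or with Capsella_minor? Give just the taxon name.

Meleagris_brevicauda

The MRCA of Ursus_minor and Meleagris_brevicauda subtends (((Zea_elegans,Ursus_minor),Sinapis_arenarius),(Meleagris_brevicauda,Martes_albus)) (5 taxa).
The MRCA of Ursus_minor and Capsella_minor subtends ((Cedrus_giganteus,(((Zea_elegans,Ursus_minor),Sinapis_arenarius),(Meleagris_brevicauda,Martes_albus))),((Cavia_minor,Capsella_minor),Columba_occidentalis,(Otocyon_rubra,Peromyscus_domesticus))) (11 taxa).
The first is nested inside the second, so Ursus_minor shares a more recent common ancestor with Meleagris_brevicauda.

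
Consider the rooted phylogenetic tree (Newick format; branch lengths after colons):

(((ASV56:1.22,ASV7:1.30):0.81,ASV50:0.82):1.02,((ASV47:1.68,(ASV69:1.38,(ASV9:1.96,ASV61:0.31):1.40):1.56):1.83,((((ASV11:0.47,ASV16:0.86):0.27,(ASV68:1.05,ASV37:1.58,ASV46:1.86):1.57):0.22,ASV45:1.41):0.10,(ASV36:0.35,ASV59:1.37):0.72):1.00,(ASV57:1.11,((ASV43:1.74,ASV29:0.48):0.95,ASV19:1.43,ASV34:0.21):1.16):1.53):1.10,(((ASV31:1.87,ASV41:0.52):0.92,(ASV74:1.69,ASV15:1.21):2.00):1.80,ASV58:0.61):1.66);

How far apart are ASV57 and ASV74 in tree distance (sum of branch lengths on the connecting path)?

10.89

The path runs ASV57 → … → MRCA → … → ASV74; the MRCA is the root of the tree.
Branch lengths along that path: 1.11 + 1.53 + 1.10 + 1.66 + 1.80 + 2.00 + 1.69 = 10.89.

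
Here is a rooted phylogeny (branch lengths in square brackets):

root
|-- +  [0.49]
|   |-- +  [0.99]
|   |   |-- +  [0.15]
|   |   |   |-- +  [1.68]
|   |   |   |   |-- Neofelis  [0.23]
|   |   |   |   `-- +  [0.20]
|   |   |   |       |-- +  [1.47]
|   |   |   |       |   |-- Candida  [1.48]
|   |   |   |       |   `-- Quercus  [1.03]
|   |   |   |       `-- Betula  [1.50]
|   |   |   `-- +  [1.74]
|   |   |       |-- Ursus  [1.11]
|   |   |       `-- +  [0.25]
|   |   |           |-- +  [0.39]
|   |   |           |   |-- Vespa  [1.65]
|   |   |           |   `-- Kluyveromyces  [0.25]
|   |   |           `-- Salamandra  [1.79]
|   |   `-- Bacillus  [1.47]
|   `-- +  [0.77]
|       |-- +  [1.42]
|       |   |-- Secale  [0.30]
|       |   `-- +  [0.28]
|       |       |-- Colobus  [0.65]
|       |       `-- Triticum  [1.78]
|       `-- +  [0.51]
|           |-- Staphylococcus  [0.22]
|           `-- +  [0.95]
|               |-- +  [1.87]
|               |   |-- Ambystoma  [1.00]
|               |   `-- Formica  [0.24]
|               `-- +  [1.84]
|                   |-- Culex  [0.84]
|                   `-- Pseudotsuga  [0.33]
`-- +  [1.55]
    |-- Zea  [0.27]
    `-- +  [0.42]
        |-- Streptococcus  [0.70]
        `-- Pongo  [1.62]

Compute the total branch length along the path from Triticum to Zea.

6.56

The path runs Triticum → … → MRCA → … → Zea; the MRCA is the root of the tree.
Branch lengths along that path: 1.78 + 0.28 + 1.42 + 0.77 + 0.49 + 1.55 + 0.27 = 6.56.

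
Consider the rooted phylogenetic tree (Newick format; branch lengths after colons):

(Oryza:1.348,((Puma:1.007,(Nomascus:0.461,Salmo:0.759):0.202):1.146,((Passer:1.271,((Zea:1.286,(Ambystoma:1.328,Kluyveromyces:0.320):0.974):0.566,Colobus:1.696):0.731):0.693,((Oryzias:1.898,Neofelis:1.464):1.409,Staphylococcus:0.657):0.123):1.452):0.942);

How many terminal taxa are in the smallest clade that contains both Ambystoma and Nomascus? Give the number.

11

The MRCA of Ambystoma and Nomascus is the node subtending ((Puma,(Nomascus,Salmo)),((Passer,((Zea,(Ambystoma,Kluyveromyces)),Colobus)),((Oryzias,Neofelis),Staphylococcus))).
That clade contains 11 terminal taxa: Ambystoma, Colobus, Kluyveromyces, Neofelis, Nomascus, Oryzias, Passer, Puma, Salmo, Staphylococcus, Zea.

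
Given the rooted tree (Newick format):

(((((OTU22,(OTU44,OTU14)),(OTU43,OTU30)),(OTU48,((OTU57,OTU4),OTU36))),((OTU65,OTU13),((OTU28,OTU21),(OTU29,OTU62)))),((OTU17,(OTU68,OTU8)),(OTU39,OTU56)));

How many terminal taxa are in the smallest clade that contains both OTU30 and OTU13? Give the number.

15

The MRCA of OTU30 and OTU13 is the node subtending ((((OTU22,(OTU44,OTU14)),(OTU43,OTU30)),(OTU48,((OTU57,OTU4),OTU36))),((OTU65,OTU13),((OTU28,OTU21),(OTU29,OTU62)))).
That clade contains 15 terminal taxa: OTU13, OTU14, OTU21, OTU22, OTU28, OTU29, OTU30, OTU36, OTU4, OTU43, OTU44, OTU48, OTU57, OTU62, OTU65.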